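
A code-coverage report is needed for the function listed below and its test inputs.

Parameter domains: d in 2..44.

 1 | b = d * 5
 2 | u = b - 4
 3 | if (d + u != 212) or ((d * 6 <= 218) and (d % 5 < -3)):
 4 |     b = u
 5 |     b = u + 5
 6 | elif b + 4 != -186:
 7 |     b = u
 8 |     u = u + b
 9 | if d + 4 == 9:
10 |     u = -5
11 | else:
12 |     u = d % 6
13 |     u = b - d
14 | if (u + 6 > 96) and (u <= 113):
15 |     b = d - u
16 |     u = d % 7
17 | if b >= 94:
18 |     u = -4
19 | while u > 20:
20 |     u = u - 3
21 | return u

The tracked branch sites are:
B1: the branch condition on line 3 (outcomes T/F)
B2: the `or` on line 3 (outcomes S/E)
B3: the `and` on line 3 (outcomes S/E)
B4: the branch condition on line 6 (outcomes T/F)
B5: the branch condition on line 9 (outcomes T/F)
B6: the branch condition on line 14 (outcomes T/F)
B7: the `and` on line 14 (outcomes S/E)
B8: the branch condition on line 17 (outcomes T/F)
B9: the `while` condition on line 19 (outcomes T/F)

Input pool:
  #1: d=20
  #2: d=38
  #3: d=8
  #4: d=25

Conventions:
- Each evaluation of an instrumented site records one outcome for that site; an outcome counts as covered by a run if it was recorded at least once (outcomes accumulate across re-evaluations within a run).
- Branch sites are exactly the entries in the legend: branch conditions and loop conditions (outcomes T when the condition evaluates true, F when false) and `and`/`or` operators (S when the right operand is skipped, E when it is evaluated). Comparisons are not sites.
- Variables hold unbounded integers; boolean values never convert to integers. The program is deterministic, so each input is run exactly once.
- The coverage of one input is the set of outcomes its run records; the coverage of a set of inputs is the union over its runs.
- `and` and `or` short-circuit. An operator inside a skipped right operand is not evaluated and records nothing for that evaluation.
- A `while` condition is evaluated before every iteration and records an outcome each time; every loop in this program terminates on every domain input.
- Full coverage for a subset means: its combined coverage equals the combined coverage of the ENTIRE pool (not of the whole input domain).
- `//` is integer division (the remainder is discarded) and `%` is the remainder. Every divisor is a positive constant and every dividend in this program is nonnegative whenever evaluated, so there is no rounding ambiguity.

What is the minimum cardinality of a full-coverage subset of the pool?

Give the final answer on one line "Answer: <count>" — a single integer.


input #1 (d=20): events B2->S, B1->T, B5->F, B7->S, B6->F, B8->T, B9->F; covers B1=T, B2=S, B5=F, B6=F, B7=S, B8=T, B9=F
input #2 (d=38): events B2->S, B1->T, B5->F, B7->E, B6->F, B8->T, B9->F; covers B1=T, B2=S, B5=F, B6=F, B7=E, B8=T, B9=F
input #3 (d=8): events B2->S, B1->T, B5->F, B7->S, B6->F, B8->F, B9->T, B9->T, B9->T, B9->T, B9->T, B9->F; covers B1=T, B2=S, B5=F, B6=F, B7=S, B8=F, B9=T, B9=F
input #4 (d=25): events B2->S, B1->T, B5->F, B7->E, B6->T, B8->F, B9->F; covers B1=T, B2=S, B5=F, B6=T, B7=E, B8=F, B9=F
the full pool covers 11 outcomes: B1=T, B2=S, B5=F, B6=T, B6=F, B7=S, B7=E, B8=T, B8=F, B9=T, B9=F
every size-1 subset falls short of the 11 outcomes (best: 8/11)
every size-2 subset falls short of the 11 outcomes (best: 10/11)
the canonical winner is {1, 3, 4}: size 3, full 11-outcome coverage, earliest index list among size-3 covers
Answer: 3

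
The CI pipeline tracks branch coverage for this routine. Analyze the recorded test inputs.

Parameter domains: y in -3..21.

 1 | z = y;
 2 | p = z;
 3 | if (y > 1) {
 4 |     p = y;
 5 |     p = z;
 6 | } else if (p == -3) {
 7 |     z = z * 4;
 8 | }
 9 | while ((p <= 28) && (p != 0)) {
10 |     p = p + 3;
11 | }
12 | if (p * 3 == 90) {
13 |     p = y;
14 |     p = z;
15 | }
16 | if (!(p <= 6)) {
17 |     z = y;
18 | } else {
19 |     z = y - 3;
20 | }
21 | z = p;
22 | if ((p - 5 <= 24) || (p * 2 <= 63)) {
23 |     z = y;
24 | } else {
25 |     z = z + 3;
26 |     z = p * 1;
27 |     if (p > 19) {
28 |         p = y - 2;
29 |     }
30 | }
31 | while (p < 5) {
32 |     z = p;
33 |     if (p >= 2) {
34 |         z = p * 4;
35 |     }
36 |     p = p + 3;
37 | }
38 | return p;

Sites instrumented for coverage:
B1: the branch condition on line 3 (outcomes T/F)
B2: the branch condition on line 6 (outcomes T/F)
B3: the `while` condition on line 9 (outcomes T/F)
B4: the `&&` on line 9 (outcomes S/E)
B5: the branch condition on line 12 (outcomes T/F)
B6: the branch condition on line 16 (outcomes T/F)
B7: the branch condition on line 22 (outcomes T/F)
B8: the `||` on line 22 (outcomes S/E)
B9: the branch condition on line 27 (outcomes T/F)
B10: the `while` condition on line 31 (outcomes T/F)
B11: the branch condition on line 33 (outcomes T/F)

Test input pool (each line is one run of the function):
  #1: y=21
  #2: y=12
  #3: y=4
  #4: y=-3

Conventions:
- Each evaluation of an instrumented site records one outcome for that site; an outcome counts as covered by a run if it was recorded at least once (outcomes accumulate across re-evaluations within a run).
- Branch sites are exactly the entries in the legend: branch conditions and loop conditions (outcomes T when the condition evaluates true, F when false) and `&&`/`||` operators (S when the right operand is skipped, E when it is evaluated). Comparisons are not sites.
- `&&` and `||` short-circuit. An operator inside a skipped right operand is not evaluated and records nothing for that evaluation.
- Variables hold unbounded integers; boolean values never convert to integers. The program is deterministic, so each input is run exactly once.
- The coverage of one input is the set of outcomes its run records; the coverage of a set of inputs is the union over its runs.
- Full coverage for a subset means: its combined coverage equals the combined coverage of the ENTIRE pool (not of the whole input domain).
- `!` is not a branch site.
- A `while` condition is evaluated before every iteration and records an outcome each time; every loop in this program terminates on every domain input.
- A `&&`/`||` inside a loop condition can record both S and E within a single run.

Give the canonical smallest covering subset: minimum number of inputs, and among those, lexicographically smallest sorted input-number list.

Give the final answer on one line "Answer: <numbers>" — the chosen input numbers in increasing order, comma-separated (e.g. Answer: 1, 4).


run #1 (y=21) runs B1->T, B4->E, B3->T, B4->E, B3->T, B4->E, B3->T, B4->S, B3->F, B5->T, B6->T, B8->S, B7->T, B10->F; records B1=T, B3=T, B3=F, B4=S, B4=E, B5=T, B6=T, B7=T, B8=S, B10=F
run #2 (y=12) runs B1->T, B4->E, B3->T, B4->E, B3->T, B4->E, B3->T, B4->E, B3->T, B4->E, B3->T, B4->E, B3->T, B4->S, ...; records B1=T, B3=T, B3=F, B4=S, B4=E, B5=T, B6=T, B7=T, B8=S, B10=F
run #3 (y=4) runs B1->T, B4->E, B3->T, B4->E, B3->T, B4->E, B3->T, B4->E, B3->T, B4->E, B3->T, B4->E, B3->T, B4->E, ...; records B1=T, B3=T, B3=F, B4=S, B4=E, B5=F, B6=T, B7=T, B8=E, B10=F
run #4 (y=-3) runs B1->F, B2->T, B4->E, B3->T, B4->E, B3->F, B5->F, B6->F, B8->S, B7->T, B10->T, B11->F, B10->T, B11->T, ...; records B1=F, B2=T, B3=T, B3=F, B4=E, B5=F, B6=F, B7=T, B8=S, B10=T, B10=F, B11=T, B11=F
the full pool covers 18 outcomes: B1=T, B1=F, B2=T, B3=T, B3=F, B4=S, B4=E, B5=T, B5=F, B6=T, B6=F, B7=T, B8=S, B8=E, B10=T, B10=F, B11=T, B11=F
checked all size-1 subsets: none covers 18 outcomes (max 13/18)
checked all size-2 subsets: none covers 18 outcomes (max 17/18)
the canonical winner is {1, 3, 4}: size 3, full 18-outcome coverage, earliest index list among size-3 covers
Answer: 1, 3, 4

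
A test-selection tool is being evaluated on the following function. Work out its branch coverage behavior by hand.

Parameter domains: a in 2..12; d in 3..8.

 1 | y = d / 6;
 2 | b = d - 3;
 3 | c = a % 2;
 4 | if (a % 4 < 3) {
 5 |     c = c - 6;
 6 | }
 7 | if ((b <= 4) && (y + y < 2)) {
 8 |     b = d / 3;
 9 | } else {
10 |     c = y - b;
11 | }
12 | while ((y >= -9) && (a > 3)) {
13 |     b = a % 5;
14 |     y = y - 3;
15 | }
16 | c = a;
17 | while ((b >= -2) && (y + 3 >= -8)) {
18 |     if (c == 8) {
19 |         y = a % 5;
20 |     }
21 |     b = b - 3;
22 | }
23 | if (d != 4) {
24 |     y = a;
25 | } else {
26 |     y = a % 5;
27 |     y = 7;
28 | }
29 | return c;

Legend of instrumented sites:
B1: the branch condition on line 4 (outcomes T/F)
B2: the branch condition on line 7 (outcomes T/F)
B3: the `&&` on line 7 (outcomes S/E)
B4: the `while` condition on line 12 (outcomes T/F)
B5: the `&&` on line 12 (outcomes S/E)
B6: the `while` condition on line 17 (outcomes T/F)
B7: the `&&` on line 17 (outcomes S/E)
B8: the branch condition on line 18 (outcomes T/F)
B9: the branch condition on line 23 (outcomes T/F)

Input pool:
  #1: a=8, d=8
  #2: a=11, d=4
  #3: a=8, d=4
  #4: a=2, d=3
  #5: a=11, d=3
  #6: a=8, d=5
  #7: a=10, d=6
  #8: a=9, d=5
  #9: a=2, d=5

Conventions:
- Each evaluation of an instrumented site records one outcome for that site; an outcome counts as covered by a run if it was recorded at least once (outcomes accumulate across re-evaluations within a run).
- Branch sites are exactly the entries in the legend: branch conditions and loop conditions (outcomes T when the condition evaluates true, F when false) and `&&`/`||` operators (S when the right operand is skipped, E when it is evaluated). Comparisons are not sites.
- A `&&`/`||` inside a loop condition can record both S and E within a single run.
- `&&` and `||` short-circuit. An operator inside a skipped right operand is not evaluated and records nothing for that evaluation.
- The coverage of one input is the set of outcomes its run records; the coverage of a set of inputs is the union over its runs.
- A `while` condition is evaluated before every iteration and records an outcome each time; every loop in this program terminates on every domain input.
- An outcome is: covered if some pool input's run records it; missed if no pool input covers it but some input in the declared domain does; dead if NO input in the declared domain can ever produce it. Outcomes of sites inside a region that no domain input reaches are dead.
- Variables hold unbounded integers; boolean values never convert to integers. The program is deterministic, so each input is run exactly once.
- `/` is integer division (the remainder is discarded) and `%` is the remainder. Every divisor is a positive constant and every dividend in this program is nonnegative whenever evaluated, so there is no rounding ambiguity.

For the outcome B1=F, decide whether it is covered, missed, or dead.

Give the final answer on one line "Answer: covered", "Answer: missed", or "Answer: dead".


B1=F is recorded by pool input(s) 2, 5 -> covered
Answer: covered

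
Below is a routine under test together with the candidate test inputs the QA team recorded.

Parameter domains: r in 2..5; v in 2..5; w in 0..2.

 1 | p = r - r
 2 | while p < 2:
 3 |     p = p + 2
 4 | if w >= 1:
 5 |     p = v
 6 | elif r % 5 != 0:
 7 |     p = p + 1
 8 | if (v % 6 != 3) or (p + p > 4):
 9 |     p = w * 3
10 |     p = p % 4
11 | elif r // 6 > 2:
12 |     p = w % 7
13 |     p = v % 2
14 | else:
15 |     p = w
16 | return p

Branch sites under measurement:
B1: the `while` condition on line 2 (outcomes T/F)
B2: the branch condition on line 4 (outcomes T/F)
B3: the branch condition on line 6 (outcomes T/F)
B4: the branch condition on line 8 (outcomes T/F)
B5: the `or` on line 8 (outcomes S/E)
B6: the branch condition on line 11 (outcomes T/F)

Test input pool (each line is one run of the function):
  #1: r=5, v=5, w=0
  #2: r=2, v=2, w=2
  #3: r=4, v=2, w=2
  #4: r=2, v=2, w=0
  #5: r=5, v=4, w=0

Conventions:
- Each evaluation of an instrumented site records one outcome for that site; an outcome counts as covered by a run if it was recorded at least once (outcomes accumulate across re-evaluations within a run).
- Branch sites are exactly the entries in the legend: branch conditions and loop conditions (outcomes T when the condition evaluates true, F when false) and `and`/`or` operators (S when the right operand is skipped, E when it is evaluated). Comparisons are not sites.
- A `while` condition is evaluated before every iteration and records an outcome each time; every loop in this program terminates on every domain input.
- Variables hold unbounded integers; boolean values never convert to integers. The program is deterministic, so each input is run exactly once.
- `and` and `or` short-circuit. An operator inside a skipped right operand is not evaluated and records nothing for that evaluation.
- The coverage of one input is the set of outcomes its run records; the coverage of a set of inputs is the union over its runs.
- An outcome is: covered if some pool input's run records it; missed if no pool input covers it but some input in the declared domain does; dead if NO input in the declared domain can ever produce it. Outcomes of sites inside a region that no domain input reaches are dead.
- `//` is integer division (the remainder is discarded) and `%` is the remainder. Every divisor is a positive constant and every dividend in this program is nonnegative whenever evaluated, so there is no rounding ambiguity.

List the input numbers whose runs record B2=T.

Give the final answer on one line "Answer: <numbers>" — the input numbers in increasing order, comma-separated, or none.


input #1 (r=5, v=5, w=0): does not record B2=T
input #2 (r=2, v=2, w=2): records B2=T
input #3 (r=4, v=2, w=2): records B2=T
input #4 (r=2, v=2, w=0): does not record B2=T
input #5 (r=5, v=4, w=0): does not record B2=T
Answer: 2, 3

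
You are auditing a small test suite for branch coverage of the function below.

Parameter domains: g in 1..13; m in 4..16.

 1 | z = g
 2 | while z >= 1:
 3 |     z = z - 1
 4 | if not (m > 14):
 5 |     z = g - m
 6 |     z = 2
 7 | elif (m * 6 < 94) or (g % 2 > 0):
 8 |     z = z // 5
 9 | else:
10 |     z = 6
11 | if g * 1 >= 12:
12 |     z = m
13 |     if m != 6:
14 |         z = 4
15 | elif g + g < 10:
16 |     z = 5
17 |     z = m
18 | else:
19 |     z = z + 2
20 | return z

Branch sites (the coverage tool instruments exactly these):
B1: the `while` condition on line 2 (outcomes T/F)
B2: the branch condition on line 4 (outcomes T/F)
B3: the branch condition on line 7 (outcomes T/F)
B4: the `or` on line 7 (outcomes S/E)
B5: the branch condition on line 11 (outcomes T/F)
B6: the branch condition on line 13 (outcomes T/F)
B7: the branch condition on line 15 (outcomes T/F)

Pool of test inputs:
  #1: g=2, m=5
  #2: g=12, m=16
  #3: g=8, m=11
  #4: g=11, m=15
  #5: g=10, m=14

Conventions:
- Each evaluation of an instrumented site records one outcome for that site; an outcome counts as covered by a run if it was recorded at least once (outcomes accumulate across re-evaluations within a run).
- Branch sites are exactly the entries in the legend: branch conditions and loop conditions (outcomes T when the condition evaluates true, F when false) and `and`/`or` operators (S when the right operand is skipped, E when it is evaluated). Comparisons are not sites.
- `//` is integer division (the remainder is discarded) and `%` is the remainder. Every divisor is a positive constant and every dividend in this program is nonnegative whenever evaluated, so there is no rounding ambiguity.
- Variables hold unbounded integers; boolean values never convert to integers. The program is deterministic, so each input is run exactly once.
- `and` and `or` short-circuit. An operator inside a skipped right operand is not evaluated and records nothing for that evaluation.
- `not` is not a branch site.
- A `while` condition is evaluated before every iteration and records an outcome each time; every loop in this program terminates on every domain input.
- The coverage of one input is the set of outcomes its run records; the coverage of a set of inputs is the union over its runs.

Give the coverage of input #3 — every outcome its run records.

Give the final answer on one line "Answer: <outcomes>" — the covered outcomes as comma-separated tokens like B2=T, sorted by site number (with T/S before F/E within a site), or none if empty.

Running input #3 (g=8, m=11), event by event:
  B1->T, B1->T, B1->T, B1->T, B1->T, B1->T, B1->T, B1->T, B1->F, B2->T
  B5->F, B7->F
collecting distinct outcomes: B1=T, B1=F, B2=T, B5=F, B7=F

Answer: B1=T, B1=F, B2=T, B5=F, B7=F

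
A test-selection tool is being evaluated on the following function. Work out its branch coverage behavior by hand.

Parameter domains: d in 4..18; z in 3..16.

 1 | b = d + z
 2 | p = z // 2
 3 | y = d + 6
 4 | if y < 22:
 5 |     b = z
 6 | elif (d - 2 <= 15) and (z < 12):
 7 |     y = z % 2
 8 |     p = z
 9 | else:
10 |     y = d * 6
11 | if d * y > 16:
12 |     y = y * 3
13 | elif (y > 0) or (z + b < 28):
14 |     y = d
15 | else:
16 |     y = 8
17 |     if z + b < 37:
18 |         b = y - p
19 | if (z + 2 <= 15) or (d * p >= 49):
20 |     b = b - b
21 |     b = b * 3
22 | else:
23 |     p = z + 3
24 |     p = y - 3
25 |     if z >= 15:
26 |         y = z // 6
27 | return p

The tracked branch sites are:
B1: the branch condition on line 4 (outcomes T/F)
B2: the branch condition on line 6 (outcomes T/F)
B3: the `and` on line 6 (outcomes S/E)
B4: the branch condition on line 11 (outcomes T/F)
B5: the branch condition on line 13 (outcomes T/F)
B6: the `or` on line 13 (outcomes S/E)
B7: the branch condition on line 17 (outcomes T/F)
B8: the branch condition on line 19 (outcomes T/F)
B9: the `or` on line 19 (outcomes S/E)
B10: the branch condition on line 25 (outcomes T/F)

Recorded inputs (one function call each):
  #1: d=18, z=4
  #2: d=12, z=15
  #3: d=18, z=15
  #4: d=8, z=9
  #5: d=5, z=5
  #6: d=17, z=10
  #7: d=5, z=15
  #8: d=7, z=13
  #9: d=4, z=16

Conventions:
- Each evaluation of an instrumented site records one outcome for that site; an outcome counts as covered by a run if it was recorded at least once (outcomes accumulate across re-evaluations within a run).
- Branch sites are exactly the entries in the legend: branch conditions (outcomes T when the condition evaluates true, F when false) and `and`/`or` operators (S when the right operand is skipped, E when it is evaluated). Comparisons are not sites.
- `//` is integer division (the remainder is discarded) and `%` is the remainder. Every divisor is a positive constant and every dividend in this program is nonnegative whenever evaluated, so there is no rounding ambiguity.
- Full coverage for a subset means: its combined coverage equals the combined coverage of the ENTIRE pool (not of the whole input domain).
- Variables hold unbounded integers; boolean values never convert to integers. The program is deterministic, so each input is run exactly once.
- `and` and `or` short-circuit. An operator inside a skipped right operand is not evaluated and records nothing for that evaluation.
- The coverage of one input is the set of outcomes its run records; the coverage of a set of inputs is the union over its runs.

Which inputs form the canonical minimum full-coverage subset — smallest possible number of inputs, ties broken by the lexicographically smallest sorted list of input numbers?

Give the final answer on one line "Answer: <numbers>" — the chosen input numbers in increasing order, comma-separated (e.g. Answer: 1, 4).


#1 (d=18, z=4) -> covered: B1=F, B2=F, B3=S, B4=T, B8=T, B9=S
#2 (d=12, z=15) -> covered: B1=T, B4=T, B8=T, B9=E
#3 (d=18, z=15) -> covered: B1=F, B2=F, B3=S, B4=T, B8=T, B9=E
#4 (d=8, z=9) -> covered: B1=T, B4=T, B8=T, B9=S
#5 (d=5, z=5) -> covered: B1=T, B4=T, B8=T, B9=S
#6 (d=17, z=10) -> covered: B1=F, B2=T, B3=E, B4=F, B5=F, B6=E, B7=F, B8=T, B9=S
#7 (d=5, z=15) -> covered: B1=T, B4=T, B8=F, B9=E, B10=T
#8 (d=7, z=13) -> covered: B1=T, B4=T, B8=T, B9=S
#9 (d=4, z=16) -> covered: B1=T, B4=T, B8=F, B9=E, B10=T
together the pool reaches 16 outcomes: B1=T, B1=F, B2=T, B2=F, B3=S, B3=E, B4=T, B4=F, B5=F, B6=E, B7=F, B8=T, B8=F, B9=S, B9=E, B10=T
size 1 is not enough: best union over all size-1 subsets is 9/16
size 2 is not enough: best union over all size-2 subsets is 14/16
the canonical winner is {1, 6, 7}: size 3, full 16-outcome coverage, earliest index list among size-3 covers
Answer: 1, 6, 7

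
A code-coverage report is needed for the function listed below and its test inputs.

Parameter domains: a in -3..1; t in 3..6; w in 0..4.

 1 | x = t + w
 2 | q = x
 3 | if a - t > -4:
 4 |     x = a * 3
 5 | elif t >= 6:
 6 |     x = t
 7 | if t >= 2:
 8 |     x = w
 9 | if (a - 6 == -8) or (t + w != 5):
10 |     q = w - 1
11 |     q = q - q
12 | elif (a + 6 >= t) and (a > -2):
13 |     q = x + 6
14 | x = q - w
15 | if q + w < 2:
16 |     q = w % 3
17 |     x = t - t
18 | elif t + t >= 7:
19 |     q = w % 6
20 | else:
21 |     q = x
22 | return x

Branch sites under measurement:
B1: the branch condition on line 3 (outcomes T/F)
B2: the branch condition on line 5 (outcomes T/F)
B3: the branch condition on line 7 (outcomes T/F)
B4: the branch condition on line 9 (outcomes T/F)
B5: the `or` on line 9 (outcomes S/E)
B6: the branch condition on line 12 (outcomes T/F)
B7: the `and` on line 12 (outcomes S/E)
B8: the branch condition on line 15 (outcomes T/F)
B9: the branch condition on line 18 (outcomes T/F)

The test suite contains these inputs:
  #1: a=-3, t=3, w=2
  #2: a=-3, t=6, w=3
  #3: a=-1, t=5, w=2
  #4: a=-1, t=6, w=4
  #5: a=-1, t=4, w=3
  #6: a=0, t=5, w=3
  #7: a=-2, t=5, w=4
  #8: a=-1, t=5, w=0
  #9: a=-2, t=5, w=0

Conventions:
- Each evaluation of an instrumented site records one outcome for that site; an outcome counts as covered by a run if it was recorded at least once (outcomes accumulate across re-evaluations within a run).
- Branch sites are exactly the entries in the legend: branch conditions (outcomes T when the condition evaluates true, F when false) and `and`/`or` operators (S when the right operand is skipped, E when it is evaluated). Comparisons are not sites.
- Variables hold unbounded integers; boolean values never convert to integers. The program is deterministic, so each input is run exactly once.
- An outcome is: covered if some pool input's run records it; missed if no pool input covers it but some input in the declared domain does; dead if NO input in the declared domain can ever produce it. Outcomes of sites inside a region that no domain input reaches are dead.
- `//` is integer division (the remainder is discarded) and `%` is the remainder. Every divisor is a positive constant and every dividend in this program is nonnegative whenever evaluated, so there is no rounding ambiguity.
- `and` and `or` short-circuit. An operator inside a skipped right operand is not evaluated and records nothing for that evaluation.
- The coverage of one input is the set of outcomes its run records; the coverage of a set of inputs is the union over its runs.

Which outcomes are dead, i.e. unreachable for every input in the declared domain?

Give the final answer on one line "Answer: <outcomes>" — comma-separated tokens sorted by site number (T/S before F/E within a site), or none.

checking every outcome against all 100 domain inputs:
  B3=F: never recorded by any domain input -> dead
  reachable outcomes have witnesses, e.g. B1=T (e.g. a=0, t=3, w=0), B1=F (e.g. a=-3, t=3, w=0), B2=T (e.g. a=-3, t=6, w=0), B2=F (e.g. a=-3, t=3, w=0)

Answer: B3=F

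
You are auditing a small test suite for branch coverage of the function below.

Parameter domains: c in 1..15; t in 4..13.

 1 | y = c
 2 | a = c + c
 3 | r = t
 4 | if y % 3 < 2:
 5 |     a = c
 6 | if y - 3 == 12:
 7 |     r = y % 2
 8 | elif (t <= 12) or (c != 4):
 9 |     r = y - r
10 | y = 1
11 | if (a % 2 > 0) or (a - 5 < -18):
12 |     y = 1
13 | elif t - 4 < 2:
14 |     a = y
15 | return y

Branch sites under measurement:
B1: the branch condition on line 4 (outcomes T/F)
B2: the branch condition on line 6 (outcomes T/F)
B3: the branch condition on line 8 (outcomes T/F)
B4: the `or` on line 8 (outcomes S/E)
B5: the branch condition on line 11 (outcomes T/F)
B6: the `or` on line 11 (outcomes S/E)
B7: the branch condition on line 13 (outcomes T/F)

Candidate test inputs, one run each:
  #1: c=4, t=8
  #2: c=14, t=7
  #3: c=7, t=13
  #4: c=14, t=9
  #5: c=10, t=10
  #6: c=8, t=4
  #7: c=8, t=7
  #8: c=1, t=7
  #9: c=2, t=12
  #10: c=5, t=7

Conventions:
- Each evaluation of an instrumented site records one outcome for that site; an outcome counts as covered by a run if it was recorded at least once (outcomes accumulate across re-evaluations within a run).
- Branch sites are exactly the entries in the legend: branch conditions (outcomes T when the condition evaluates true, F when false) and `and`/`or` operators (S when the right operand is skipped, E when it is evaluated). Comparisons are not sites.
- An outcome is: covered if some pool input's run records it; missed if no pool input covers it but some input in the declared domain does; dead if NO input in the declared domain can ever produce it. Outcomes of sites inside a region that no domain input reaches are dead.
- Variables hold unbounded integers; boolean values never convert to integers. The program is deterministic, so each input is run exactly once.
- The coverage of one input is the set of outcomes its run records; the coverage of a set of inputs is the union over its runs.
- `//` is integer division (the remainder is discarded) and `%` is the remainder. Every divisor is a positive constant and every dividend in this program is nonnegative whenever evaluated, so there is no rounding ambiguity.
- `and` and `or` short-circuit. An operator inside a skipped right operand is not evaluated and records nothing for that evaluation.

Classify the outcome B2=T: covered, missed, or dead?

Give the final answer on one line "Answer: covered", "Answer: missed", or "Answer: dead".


no pool input records B2=T
but domain input (c=15, t=4) does record it -> reachable, so missed
Answer: missed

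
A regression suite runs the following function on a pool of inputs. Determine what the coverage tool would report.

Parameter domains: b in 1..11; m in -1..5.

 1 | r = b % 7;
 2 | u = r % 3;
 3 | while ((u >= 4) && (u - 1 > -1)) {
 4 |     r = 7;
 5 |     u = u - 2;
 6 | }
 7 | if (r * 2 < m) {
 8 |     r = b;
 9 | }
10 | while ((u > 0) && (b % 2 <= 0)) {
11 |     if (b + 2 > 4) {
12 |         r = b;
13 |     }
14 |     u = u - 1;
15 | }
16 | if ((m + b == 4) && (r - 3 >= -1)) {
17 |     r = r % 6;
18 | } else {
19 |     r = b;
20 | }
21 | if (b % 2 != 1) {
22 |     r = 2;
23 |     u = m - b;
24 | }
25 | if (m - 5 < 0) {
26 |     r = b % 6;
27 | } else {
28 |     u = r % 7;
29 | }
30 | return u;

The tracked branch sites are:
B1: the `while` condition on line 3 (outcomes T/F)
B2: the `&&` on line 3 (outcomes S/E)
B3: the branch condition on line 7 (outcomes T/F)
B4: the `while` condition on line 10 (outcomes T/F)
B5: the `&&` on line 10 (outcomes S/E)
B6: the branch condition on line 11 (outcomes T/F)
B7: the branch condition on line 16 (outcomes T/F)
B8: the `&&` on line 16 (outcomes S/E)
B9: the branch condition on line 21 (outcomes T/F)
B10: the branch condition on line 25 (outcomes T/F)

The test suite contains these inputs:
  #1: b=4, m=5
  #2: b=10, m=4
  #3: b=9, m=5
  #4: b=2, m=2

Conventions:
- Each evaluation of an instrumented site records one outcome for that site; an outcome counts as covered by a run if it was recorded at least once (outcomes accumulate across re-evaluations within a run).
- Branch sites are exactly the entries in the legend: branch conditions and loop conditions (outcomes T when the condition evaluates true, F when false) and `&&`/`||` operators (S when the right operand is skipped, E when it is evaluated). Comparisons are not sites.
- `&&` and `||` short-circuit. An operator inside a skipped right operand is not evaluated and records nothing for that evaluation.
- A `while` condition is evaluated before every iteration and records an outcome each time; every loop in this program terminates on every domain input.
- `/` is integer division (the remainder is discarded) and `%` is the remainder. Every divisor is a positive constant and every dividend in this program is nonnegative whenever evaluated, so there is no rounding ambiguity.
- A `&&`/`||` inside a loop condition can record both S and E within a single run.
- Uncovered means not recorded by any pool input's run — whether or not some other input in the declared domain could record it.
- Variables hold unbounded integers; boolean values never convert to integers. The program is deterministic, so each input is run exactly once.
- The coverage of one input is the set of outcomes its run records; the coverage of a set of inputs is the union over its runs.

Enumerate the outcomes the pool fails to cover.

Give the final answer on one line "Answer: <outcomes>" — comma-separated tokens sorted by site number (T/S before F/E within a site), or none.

input #1 (b=4, m=5): events B2->S, B1->F, B3->F, B5->E, B4->T, B6->T, B5->S, B4->F, B8->S, B7->F, B9->T, B10->F; covers B1=F, B2=S, B3=F, B4=T, B4=F, B5=S, B5=E, B6=T, B7=F, B8=S, B9=T, B10=F
input #2 (b=10, m=4): events B2->S, B1->F, B3->F, B5->S, B4->F, B8->S, B7->F, B9->T, B10->T; covers B1=F, B2=S, B3=F, B4=F, B5=S, B7=F, B8=S, B9=T, B10=T
input #3 (b=9, m=5): events B2->S, B1->F, B3->T, B5->E, B4->F, B8->S, B7->F, B9->F, B10->F; covers B1=F, B2=S, B3=T, B4=F, B5=E, B7=F, B8=S, B9=F, B10=F
input #4 (b=2, m=2): events B2->S, B1->F, B3->F, B5->E, B4->T, B6->F, B5->E, B4->T, B6->F, B5->S, B4->F, B8->E, B7->T, B9->T, ...; covers B1=F, B2=S, B3=F, B4=T, B4=F, B5=S, B5=E, B6=F, B7=T, B8=E, B9=T, B10=T
union over the pool: B1=F, B2=S, B3=T, B3=F, B4=T, B4=F, B5=S, B5=E, B6=T, B6=F, B7=T, B7=F, B8=S, B8=E, B9=T, B9=F, B10=T, B10=F
uncovered (2 of 20): B1=T, B2=E

Answer: B1=T, B2=E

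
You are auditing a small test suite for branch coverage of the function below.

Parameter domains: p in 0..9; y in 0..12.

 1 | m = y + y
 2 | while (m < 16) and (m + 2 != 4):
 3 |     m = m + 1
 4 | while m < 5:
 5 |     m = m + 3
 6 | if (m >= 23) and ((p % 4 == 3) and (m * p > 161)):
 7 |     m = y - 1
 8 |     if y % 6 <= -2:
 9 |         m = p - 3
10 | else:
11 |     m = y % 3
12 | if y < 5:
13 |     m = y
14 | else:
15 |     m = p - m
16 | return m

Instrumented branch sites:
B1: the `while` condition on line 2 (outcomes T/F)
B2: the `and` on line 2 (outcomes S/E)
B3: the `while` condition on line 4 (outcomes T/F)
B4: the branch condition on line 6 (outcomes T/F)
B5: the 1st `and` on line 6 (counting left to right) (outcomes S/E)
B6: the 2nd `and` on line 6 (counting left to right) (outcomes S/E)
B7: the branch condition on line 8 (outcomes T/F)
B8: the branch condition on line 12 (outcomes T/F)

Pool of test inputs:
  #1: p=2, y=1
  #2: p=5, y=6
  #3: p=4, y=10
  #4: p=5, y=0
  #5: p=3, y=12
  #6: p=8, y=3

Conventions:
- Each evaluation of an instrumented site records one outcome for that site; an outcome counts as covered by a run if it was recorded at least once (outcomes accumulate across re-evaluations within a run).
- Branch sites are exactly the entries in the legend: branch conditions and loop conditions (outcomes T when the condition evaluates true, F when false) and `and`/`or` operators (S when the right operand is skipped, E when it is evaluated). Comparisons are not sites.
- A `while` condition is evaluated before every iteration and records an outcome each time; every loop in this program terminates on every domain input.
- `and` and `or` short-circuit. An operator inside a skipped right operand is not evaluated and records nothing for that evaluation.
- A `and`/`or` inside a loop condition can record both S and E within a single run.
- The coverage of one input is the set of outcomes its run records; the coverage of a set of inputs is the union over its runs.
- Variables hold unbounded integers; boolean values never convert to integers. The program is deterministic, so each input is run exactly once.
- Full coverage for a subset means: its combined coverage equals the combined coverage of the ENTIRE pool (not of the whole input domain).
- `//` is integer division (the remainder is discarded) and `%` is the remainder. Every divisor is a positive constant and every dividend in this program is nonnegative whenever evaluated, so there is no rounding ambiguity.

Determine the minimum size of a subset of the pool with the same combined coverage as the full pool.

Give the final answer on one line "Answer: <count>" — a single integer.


test 1 (p=2, y=1) fires B2->E, B1->F, B3->T, B3->F, B5->S, B4->F, B8->T; hits B1=F, B2=E, B3=T, B3=F, B4=F, B5=S, B8=T
test 2 (p=5, y=6) fires B2->E, B1->T, B2->E, B1->T, B2->E, B1->T, B2->E, B1->T, B2->S, B1->F, B3->F, B5->S, B4->F, B8->F; hits B1=T, B1=F, B2=S, B2=E, B3=F, B4=F, B5=S, B8=F
test 3 (p=4, y=10) fires B2->S, B1->F, B3->F, B5->S, B4->F, B8->F; hits B1=F, B2=S, B3=F, B4=F, B5=S, B8=F
test 4 (p=5, y=0) fires B2->E, B1->T, B2->E, B1->T, B2->E, B1->F, B3->T, B3->F, B5->S, B4->F, B8->T; hits B1=T, B1=F, B2=E, B3=T, B3=F, B4=F, B5=S, B8=T
test 5 (p=3, y=12) fires B2->S, B1->F, B3->F, B5->E, B6->E, B4->F, B8->F; hits B1=F, B2=S, B3=F, B4=F, B5=E, B6=E, B8=F
test 6 (p=8, y=3) fires B2->E, B1->T, B2->E, B1->T, B2->E, B1->T, B2->E, B1->T, B2->E, B1->T, B2->E, B1->T, B2->E, B1->T, ...; hits B1=T, B1=F, B2=S, B2=E, B3=F, B4=F, B5=S, B8=T
pool-wide coverage (12 outcomes): B1=T, B1=F, B2=S, B2=E, B3=T, B3=F, B4=F, B5=S, B5=E, B6=E, B8=T, B8=F
checked all size-1 subsets: none covers 12 outcomes (max 8/12)
at size 2, {4, 5} reaches all 12 outcomes; every lexicographically earlier size-2 subset fails
Answer: 2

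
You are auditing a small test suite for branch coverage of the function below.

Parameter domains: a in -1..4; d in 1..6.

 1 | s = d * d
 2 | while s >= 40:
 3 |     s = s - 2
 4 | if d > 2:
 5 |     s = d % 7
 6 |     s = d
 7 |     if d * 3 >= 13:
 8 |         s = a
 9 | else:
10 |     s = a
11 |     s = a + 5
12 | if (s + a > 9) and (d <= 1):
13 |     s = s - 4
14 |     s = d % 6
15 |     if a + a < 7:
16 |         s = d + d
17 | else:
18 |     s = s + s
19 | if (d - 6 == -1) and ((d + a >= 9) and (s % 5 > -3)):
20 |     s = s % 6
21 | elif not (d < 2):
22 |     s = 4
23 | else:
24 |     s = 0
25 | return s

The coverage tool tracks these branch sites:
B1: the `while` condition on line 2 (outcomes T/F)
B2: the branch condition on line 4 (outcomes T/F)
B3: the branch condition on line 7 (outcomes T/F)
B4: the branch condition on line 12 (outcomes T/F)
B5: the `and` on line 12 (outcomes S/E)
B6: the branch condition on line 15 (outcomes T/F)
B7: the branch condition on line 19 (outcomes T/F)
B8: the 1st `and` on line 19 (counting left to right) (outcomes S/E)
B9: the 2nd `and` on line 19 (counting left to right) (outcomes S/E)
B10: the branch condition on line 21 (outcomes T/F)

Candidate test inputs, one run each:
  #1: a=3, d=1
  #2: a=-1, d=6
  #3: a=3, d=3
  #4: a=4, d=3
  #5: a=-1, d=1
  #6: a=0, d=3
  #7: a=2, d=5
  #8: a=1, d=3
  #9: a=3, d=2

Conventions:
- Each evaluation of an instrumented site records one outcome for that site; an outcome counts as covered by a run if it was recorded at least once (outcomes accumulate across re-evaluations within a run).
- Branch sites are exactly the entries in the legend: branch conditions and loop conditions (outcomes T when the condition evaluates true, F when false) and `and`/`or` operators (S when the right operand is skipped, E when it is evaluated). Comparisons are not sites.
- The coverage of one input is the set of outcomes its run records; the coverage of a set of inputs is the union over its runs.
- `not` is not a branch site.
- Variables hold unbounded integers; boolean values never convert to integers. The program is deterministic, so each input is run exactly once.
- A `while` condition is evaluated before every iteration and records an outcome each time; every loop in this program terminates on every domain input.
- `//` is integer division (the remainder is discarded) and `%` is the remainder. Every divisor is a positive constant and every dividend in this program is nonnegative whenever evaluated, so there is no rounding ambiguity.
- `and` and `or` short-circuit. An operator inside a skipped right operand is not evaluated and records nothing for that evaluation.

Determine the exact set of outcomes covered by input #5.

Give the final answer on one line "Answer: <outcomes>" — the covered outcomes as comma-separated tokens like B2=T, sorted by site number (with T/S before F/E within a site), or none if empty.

Tracing the run of input #5 (a=-1, d=1):
  B1->F, B2->F, B5->S, B4->F, B8->S, B7->F, B10->F
distinct outcomes covered: B1=F, B2=F, B4=F, B5=S, B7=F, B8=S, B10=F

Answer: B1=F, B2=F, B4=F, B5=S, B7=F, B8=S, B10=F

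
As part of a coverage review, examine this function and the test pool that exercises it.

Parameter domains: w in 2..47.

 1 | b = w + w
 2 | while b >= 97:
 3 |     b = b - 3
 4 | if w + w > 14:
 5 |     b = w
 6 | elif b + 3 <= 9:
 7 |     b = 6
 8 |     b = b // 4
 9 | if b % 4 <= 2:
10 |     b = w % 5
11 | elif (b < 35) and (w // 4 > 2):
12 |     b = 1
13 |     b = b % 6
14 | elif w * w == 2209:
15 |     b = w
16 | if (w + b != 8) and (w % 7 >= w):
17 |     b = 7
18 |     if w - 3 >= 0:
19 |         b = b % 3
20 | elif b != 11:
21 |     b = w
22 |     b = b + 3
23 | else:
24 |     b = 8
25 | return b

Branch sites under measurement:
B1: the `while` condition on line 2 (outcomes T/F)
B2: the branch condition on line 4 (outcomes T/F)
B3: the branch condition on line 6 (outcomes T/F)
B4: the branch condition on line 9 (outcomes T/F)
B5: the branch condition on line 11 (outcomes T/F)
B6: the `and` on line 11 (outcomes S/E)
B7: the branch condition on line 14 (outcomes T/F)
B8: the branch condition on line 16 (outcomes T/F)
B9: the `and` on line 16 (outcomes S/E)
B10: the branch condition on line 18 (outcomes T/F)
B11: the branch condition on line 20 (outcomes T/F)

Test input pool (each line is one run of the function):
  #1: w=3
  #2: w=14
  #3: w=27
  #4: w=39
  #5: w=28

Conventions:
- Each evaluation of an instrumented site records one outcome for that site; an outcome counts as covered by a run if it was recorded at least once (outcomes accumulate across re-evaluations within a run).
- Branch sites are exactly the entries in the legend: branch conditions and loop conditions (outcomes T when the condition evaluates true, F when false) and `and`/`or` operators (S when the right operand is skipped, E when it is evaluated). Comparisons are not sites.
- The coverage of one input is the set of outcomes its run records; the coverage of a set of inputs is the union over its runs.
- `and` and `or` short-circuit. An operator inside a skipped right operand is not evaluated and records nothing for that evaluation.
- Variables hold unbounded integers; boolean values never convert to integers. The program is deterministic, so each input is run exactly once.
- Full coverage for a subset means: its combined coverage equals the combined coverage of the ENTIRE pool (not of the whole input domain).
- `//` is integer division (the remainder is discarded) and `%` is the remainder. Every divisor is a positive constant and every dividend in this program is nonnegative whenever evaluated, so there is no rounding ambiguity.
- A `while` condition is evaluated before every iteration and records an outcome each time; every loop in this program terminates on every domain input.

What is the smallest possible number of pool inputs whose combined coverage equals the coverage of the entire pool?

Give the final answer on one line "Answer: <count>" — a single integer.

test 1 (w=3) hits B1=F, B2=F, B3=T, B4=T, B8=T, B9=E, B10=T
test 2 (w=14) hits B1=F, B2=T, B4=T, B8=F, B9=E, B11=T
test 3 (w=27) hits B1=F, B2=T, B4=F, B5=T, B6=E, B8=F, B9=E, B11=T
test 4 (w=39) hits B1=F, B2=T, B4=F, B5=F, B6=S, B7=F, B8=F, B9=E, B11=T
test 5 (w=28) hits B1=F, B2=T, B4=T, B8=F, B9=E, B11=T
together the pool reaches 16 outcomes: B1=F, B2=T, B2=F, B3=T, B4=T, B4=F, B5=T, B5=F, B6=S, B6=E, B7=F, B8=T, B8=F, B9=E, B10=T, B11=T
size 1 is not enough: best union over all size-1 subsets is 9/16
size 2 is not enough: best union over all size-2 subsets is 14/16
at size 3, {1, 3, 4} reaches all 16 outcomes; every lexicographically earlier size-3 subset fails

Answer: 3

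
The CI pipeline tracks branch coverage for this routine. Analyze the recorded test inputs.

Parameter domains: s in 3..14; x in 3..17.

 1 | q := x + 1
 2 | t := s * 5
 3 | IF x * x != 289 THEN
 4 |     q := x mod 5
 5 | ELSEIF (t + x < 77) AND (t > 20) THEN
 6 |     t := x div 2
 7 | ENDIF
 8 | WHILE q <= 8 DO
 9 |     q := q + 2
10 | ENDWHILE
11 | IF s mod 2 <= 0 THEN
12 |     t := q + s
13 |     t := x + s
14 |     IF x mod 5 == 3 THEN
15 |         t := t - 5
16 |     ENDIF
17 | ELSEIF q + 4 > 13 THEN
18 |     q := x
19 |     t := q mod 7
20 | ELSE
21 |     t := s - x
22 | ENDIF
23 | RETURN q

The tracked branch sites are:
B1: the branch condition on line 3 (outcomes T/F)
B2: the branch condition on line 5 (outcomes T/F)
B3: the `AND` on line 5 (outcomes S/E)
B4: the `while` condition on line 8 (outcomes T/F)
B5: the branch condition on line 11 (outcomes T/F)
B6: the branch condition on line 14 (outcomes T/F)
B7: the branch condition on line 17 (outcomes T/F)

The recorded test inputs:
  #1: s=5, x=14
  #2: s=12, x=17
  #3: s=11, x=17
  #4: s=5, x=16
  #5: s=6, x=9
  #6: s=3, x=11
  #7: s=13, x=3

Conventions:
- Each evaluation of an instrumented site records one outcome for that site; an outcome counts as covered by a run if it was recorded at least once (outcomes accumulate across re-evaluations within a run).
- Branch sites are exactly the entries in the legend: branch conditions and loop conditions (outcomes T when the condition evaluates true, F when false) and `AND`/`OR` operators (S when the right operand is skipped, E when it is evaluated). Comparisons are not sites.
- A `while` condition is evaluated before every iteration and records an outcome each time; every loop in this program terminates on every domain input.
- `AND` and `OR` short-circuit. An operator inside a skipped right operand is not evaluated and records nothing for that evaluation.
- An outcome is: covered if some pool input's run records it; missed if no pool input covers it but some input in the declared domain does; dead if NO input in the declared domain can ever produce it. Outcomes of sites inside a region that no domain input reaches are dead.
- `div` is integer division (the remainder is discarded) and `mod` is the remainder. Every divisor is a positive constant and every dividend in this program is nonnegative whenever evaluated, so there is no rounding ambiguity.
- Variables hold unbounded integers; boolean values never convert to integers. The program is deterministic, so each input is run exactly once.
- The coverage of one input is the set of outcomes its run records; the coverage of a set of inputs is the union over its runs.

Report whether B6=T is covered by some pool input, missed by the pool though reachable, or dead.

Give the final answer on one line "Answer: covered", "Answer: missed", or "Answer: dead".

no pool input records B6=T
but domain input (s=4, x=3) does record it -> reachable, so missed

Answer: missed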